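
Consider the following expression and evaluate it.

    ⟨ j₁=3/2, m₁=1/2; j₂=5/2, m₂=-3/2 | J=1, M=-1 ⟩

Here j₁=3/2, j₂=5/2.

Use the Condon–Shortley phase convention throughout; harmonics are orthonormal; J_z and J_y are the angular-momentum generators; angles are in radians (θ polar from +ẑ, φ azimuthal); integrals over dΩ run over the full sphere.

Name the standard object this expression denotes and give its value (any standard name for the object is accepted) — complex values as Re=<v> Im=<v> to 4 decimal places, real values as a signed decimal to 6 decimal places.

Clebsch–Gordan coefficient, −√(3/10) ≈ -0.547723

This is a Clebsch–Gordan (vector-coupling) coefficient.
j₁+j₂−J=3  J+j₁−j₂=0  J−j₁+j₂=2  j₁+j₂+J+1=6
(j₁±m₁, j₂±m₂, J±M) = (2,1,1,4,0,2)
P² = 24/5
sum k=1..1:
  [1] −1/4 = -1/4
S = -1/4
C² = P²·S² = 3/10 ; C = -0.547723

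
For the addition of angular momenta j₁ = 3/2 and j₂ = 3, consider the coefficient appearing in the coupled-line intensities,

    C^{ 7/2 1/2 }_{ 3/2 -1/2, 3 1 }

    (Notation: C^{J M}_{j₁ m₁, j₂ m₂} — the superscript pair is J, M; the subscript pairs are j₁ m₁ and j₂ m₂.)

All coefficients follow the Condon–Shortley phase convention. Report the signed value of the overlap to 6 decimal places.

-0.534522

j₁+j₂−J=1  J+j₁−j₂=2  J−j₁+j₂=5  j₁+j₂+J+1=9
(j₁±m₁, j₂±m₂, J±M) = (1,2,4,2,4,3)
P² = 512/7
sum k=0..1:
  [0] +1/48 = 1/48
  [1] −1/12 = -1/12
S = -1/16
C² = P²·S² = 2/7 ; C = -0.534522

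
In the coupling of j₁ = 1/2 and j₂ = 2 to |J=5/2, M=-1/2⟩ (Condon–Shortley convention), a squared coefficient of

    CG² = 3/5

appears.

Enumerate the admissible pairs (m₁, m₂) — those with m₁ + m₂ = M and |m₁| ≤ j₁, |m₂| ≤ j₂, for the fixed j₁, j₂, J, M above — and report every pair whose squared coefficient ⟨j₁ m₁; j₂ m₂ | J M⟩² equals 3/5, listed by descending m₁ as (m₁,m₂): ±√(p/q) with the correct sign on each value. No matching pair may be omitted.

Admissible pairs with m₁+m₂ = M = -1/2: (-1/2,0), (1/2,-1)
  (m₁,m₂)=(1/2,-1): CG² = 2/5, CG = +√(2/5)
  (m₁,m₂)=(-1/2,0): CG² = 3/5, CG = +√(3/5)   ← matches the target
Pairs with CG² = 3/5: (-1/2,0): +√(3/5)

(-1/2,0): +√(3/5)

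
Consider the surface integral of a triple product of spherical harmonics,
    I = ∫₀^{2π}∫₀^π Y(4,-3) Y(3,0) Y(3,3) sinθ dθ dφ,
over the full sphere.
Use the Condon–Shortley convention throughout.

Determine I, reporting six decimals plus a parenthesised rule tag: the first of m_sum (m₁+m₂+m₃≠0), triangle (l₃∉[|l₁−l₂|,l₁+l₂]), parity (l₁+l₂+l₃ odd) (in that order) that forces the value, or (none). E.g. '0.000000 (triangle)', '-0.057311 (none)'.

m-sum 0 ✓  L=10 even ✓  1≤3≤7 ✓
Π(2lᵢ+1) = 9×7×7 = 441
triangle coeff Δ(4,3,3) = 1/34650
Σ_t [1,3]: t=1:−1/72 t=2:+1/16 t=3:−1/72 = 5/144
(3j)²=2/77 [(4 3 3; 0 0 0)], sign=-1
Σ_t [3,3]: t=3:−1/288 = -1/288
(3j)²=1/22 [(4 3 3; -3 0 3)], sign=-1
⇒ 4πI² = 63/121
I = (+1)√(63/121/(4π)) = 0.20355073
No selection rule forces the value: the integral is nonzero (none).

0.203551 (none)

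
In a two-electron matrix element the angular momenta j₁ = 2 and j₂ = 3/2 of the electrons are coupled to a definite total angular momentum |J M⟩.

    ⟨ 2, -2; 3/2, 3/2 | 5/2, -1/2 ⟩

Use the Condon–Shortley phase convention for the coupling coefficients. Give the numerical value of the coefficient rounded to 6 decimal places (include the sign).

-0.414039

√[6·1!3!2!/7! · 0!4!3!0!2!3!] = √(864/35)
  +(−1)^1/∏(1,0,3,2,0,0)! = -1/12  (running -1/12)
⟨..|..⟩ = √(864/35)·(-1/12) = -0.414039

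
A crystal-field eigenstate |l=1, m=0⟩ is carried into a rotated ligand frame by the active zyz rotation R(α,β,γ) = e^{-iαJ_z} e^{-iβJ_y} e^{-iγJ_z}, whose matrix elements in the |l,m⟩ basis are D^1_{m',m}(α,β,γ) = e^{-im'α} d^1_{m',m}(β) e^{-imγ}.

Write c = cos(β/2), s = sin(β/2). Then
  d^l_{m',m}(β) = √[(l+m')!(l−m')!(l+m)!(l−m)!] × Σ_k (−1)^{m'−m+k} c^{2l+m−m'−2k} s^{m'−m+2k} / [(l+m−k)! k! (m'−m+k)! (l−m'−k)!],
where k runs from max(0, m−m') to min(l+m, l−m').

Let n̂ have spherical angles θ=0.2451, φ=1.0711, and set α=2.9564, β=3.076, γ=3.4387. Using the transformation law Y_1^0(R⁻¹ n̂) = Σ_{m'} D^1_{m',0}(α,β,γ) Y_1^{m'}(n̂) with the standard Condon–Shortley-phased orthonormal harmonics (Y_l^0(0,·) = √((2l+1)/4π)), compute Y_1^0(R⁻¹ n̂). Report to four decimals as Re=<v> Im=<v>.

Re=-0.4754 Im=0.0000

Need the full column D^1_{m',0} for m'=−1..1 at α=2.9564, β=3.0760, γ=3.4387.
cos(β/2)=0.032790, sin(β/2)=0.999462
d^1_{-1,0}: single k=1 term ⇒ +0.046348;  D = -0.045555+0.008534i
d^1_{0,0}: k∈[0..1] ⇒ +0.001075 -0.998925 = -0.997850;  D = -0.997850+0.000000i
d^1_{1,0}: single k=0 term ⇒ -0.046348;  D = +0.045555+0.008534i
Y_1^{m'}(θ=0.2451,φ=1.0711) and Σ D·Y over m':
  (-0.0456+0.0085i)·(+0.0402-0.0736i)  (-0.9978+0.0000i)·(+0.4740+0.0000i)  (+0.0456+0.0085i)·(-0.0402-0.0736i)
Y_1^0(R⁻¹ n̂) = -0.475384+0.000000i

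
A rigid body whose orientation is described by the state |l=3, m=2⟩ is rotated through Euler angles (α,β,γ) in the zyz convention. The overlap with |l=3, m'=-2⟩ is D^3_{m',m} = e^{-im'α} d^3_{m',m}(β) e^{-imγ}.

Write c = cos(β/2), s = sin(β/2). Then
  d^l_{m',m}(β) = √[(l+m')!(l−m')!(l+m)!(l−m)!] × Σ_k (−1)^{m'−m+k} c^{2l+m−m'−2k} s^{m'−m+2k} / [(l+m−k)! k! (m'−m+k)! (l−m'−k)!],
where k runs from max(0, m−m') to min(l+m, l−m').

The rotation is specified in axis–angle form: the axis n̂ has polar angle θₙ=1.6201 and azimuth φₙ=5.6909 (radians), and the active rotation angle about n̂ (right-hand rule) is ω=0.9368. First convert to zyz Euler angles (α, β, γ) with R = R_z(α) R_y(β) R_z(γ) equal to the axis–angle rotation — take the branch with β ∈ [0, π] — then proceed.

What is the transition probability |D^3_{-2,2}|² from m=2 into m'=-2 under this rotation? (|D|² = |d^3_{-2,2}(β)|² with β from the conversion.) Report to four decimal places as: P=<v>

Axis–angle → zyz. n̂ = (sinθₙcosφₙ, sinθₙsinφₙ, cosθₙ) = (+0.828659, -0.557580, -0.049284), ω = 0.9368.
R = I cosω + sinω [n̂]ₓ + (1−cosω) n̂n̂ᵀ gives
  R = [+0.872279, -0.148637, -0.465871; -0.228049, +0.719100, -0.656421; +0.432576, +0.678824, +0.593359]
β = atan2(√(R₁₃²+R₂₃²), R₃₃) = 0.935571; α = atan2(R₂₃, R₁₃) mod 2π = 4.095174; γ = atan2(R₃₂, −R₃₁) mod 2π = 2.138151
Split into d^3_{-2,2}(β=0.9356) × two z-phases.
With c≡cos(β/2)=0.892569 and s≡sin(β/2)=0.450911, N=[1·120·120·1]^{1/2}=120.000000
The bounds max(0,m−m')=4 and min(l+m,l−m')=5 give 2 terms
  k=4: (−1)^0·120.0000/(24)·0.8926^2·0.4509^4 = +0.164670
  k=5: (−1)^1·120.0000/(120)·0.8926^0·0.4509^6 = -0.008405
d^3_{-2,2}(0.9356) = +0.164670 -0.008405 = +0.156265
|D^3_{-2,2}|² = |d^3_{-2,2}(β)|² = (+0.156265)² = 0.024419 (the z-rotation phases have unit modulus)

P=0.0244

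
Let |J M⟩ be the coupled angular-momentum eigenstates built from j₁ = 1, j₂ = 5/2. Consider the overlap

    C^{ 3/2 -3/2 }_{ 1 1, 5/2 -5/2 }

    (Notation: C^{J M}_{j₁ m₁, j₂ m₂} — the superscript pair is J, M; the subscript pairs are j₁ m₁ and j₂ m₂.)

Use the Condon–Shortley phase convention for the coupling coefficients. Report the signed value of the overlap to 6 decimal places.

j₁+j₂−J=2  J+j₁−j₂=0  J−j₁+j₂=3  j₁+j₂+J+1=6
(j₁±m₁, j₂±m₂, J±M) = (2,0,0,5,0,3)
P² = 96
sum k=0..0:
  [0] +1/12 = 1/12
S = 1/12
C² = P²·S² = 2/3 ; C = +0.816497

+0.816497  (= +√(2/3))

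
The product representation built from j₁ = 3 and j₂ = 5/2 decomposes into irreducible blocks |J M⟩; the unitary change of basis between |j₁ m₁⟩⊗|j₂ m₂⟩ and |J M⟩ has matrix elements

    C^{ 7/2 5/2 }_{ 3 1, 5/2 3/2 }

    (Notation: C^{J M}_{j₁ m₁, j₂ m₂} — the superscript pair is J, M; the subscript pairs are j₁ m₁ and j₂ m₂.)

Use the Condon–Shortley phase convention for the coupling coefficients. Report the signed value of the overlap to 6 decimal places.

triangle: 2!·4!·3!/10! = 288/3628800
(j±m)!: 4!·2!·4!·1!·6!·1! = 829440
prefactor² = (2J+1)·Δ·N² = 18432/35
  k=1: −1/(1!·1!·1!·3!·3!·0!) = -1/36
  k=2: +1/(2!·0!·0!·2!·4!·1!) = 1/96
Σ = -5/288  ⇒  CG² = 18432/35·(-5/288)² = 10/63
CG = −√(10/63) = -0.398410

-0.398410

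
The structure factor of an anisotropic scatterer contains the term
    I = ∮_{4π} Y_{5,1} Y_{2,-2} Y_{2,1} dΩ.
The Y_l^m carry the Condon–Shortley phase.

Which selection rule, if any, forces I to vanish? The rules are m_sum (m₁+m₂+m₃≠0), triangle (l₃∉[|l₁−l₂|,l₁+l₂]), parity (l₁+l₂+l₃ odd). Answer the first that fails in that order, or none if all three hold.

triangle

m₁+m₂+m₃ = 1 − 2 + 1 = 0  ✓
triangle: need |l₁−l₂| ≤ l₃ ≤ l₁+l₂ = [3,7]; l₃=2 is outside  ✗
parity: l₁+l₂+l₃ = 9 is odd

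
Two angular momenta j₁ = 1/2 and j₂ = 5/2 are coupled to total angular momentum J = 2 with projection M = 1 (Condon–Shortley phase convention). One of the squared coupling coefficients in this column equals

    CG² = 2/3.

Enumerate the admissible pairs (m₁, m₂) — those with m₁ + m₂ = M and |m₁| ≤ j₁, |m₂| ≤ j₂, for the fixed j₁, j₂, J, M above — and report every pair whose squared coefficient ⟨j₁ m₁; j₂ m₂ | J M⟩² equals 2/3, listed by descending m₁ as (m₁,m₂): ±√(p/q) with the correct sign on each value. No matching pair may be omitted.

(-1/2,3/2): −√(2/3)

Admissible pairs with m₁+m₂ = M = 1: (-1/2,3/2), (1/2,1/2)
  (m₁,m₂)=(1/2,1/2): CG² = 1/3, CG = +√(1/3)
  (m₁,m₂)=(-1/2,3/2): CG² = 2/3, CG = −√(2/3)   ← matches the target
Pairs with CG² = 2/3: (-1/2,3/2): −√(2/3)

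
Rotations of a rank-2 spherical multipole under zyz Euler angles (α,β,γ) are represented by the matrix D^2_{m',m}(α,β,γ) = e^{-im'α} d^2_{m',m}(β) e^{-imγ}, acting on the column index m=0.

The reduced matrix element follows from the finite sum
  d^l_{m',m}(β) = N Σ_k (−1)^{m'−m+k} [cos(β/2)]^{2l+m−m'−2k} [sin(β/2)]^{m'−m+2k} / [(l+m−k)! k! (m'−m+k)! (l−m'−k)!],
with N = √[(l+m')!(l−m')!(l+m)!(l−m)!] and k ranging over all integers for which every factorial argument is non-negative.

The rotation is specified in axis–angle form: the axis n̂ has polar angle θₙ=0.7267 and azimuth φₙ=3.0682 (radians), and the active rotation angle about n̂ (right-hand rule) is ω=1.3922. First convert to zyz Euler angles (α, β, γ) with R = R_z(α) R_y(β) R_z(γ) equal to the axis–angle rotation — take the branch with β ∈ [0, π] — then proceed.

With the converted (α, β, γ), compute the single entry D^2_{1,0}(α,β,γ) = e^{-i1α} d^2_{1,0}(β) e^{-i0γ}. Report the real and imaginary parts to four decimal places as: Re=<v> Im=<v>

Axis–angle → zyz. n̂ = (sinθₙcosφₙ, sinθₙsinφₙ, cosθₙ) = (-0.662618, +0.048719, +0.747371), ω = 1.3922.
R = I cosω + sinω [n̂]ₓ + (1−cosω) n̂n̂ᵀ gives
  R = [+0.538713, -0.762030, -0.359302; +0.708936, +0.179600, +0.682021; -0.455190, -0.622136, +0.636984]
β = atan2(√(R₁₃²+R₂₃²), R₃₃) = 0.880217; α = atan2(R₂₃, R₁₃) mod 2π = 2.055669; γ = atan2(R₃₂, −R₃₁) mod 2π = 5.344047
D^2_{1,0}(2.0557,0.8802,5.3440) = e^{-i·1·2.0557}·d^2_{1,0}(0.8802)·e^{-i·0·5.3440}. Compute d first:
With c≡cos(β/2)=0.904705 and s≡sin(β/2)=0.426038, N=[6·1·2·2]^{1/2}=4.898979
Admissible k: 0..1 (factorial args all ≥0)
  k=0: (−1)^1·4.8990/(2)·0.9047^3·0.4260^1 = -0.772761
  k=1: (−1)^2·4.8990/(2)·0.9047^1·0.4260^3 = +0.171367
d^2_{1,0}(0.8802) = -0.772761 +0.171367 = -0.601394
Attach z-rotation phases: D = e^{-i(1)(2.0557)}·(-0.601394)·e^{-i(0)(5.3440)} = +0.280307+0.532074i

Re=0.2803 Im=0.5321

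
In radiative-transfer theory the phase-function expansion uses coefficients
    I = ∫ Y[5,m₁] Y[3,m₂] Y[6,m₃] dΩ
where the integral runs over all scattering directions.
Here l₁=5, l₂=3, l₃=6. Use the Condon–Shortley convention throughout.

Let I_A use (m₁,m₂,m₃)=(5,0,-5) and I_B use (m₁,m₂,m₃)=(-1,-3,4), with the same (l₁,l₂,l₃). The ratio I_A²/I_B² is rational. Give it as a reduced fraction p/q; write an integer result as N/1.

33/28

Same 5,3,6: normalisation and zero-m 3j drop out of the ratio.
A: Δ: 2! 8! 4! / 15! → 1/675675; sum: t=0:+1/483840 = 1/483840; 3j²(5 3 6; 5 0 -5) = Δ·Π!·Σ² = 3/91  (sign -1)
B: Δ: 2! 8! 4! / 15! → 1/675675; sum: t=0:+1/69120 = 1/69120; 3j²(5 3 6; -1 -3 4) = Δ·Π!·Σ² = 4/143  (sign +1)
I_A²/I_B² = (3/91)/(4/143) = 33/28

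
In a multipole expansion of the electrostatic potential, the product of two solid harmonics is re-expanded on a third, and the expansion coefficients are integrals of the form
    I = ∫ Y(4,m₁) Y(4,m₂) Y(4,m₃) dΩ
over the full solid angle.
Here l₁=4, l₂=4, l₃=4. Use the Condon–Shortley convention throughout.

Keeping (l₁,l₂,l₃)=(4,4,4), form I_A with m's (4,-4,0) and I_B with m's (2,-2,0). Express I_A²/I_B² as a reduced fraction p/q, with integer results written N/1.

Shared (l₁,l₂,l₃)=(4,4,4): N and (l;000)² cancel in I_A²/I_B².
A: Δ = 4!·4!·4!/13! = 1/450450; Racah Σ t=0..0: t=0:+1/13824 = 1/13824; ⇒ 3j(4 4 4; 4 -4 0)² = 14/1287, sgn +1
B: Δ = 4!·4!·4!/13! = 1/450450; Racah Σ t=0..2: t=0:+1/384 t=1:−1/216 t=2:+1/2304 = -11/6912; ⇒ 3j(4 4 4; 2 -2 0)² = 11/1638, sgn -1
I_A²/I_B² = (14/1287)/(11/1638) = 196/121

196/121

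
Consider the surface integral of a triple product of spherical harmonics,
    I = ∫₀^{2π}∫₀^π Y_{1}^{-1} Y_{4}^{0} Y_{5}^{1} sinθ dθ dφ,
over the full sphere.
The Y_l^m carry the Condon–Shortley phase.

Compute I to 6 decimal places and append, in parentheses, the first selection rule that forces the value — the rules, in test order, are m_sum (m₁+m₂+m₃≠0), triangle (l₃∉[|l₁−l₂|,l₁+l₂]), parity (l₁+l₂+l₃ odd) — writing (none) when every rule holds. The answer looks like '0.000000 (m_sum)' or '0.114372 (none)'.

Rules hold: Σm=0, L=10 even, 3≤5≤5.
N = 3·9·11 = 297
Δ = 0!·2!·8!/11! = 1/495
Racah Σ t=0..0: t=0:+1/576 = 1/576
⇒ 3j(1 4 5; 0 0 0)² = 5/99, sgn -1
Racah Σ t=0..0: t=0:+1/1152 = 1/1152
⇒ 3j(1 4 5; -1 0 1)² = 1/33, sgn +1
4πI² = N·(3j₀)²·(3jₘ)² = 5/11
I = -1·√(0.454545/4π) = -0.19018827
No selection rule forces the value: the integral is nonzero (none).

-0.190188 (none)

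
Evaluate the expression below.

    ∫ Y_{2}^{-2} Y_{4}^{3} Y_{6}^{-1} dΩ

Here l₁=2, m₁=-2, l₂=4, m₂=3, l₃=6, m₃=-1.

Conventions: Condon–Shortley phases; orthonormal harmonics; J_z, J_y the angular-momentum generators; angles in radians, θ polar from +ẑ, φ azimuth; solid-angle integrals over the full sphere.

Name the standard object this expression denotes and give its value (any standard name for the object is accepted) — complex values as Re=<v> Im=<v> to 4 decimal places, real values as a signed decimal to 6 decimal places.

Gaunt coefficient, -0.035563

This is a Gaunt coefficient — the integral of a triple product of spherical harmonics over the sphere.
Checks pass: Σm=0; 12 even; l₃=6∈[2,6].
(2·2+1)(2·4+1)(2·6+1) = 585
Δ: 0! 4! 8! / 13! → 1/6435
sum: t=0:+1/2304 = 1/2304
3j²(2 4 6; 0 0 0) = Δ·Π!·Σ² = 5/143  (sign +1)
sum: t=0:+1/120960 = 1/120960
3j²(2 4 6; -2 3 -1) = Δ·Π!·Σ² = 1/1287  (sign -1)
combine: 4πI² = 585·5/143·1/1287 = 25/1573
take √, sign -1: I = -0.03556319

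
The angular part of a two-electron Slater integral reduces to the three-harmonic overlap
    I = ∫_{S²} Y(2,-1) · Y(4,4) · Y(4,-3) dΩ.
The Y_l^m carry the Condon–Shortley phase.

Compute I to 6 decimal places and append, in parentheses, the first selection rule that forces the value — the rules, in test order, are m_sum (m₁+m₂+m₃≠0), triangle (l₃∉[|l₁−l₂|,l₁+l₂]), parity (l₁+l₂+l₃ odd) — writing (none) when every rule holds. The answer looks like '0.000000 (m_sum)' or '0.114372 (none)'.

0.198645 (none)

m-sum 0 ✓  L=10 even ✓  2≤4≤6 ✓
Π(2lᵢ+1) = 5×9×9 = 405
triangle coeff Δ(2,4,4) = 1/13860
Σ_t [0,2]: t=0:+1/192 t=1:−1/36 t=2:+1/192 = -5/288
(3j)²=20/693 [(2 4 4; 0 0 0)], sign=-1
Σ_t [2,2]: t=2:+1/1440 = 1/1440
(3j)²=7/165 [(2 4 4; -1 4 -3)], sign=-1
⇒ 4πI² = 60/121
I = (+1)√(60/121/(4π)) = 0.19864517
No selection rule forces the value: the integral is nonzero (none).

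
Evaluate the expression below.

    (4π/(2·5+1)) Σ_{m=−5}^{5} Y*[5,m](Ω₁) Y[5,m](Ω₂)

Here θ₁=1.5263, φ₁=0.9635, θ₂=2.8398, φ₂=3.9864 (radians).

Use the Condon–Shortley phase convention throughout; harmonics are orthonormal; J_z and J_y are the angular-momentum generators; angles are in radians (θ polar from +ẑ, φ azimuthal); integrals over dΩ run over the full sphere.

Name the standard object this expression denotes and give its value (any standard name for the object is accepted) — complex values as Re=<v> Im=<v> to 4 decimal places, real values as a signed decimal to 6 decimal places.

This sum is the spherical-harmonic addition theorem: it equals the Legendre polynomial P_l(cos γ) of the angle γ between the two directions.
Term-by-term m-sum for l=5 (normalisation 4π/11 = 1.142397):
  m=-5: Y*=(0.048455, -0.459291)  Y=(0.000505, -0.000951)  product (-0.000412, -0.000278)
  m=-4: Y*=(-0.049213, -0.042506)  Y=(0.010631, -0.002575)  product (-0.000633, -0.000325)
  m=-3: Y*=(0.328152, -0.084173)  Y=(0.053753, 0.037343)  product (0.020782, 0.007730)
  m=-2: Y*=(0.026081, -0.070096)  Y=(0.029401, 0.246283)  product (0.018030, 0.004362)
  m=-1: Y*=(0.177545, 0.255496)  Y=(-0.359618, 0.405103)  product (-0.167351, -0.019957)
  m=+0: Y*=(0.077313, -0.000000)  Y=(-0.395773, 0.000000)  product (-0.030598, 0.000000)
  m=+1: Y*=(-0.177545, 0.255496)  Y=(0.359618, 0.405103)  product (-0.167351, 0.019957)
  m=+2: Y*=(0.026081, 0.070096)  Y=(0.029401, -0.246283)  product (0.018030, -0.004362)
  m=+3: Y*=(-0.328152, -0.084173)  Y=(-0.053753, 0.037343)  product (0.020782, -0.007730)
  m=+4: Y*=(-0.049213, 0.042506)  Y=(0.010631, 0.002575)  product (-0.000633, 0.000325)
  m=+5: Y*=(-0.048455, -0.459291)  Y=(-0.000505, -0.000951)  product (-0.000412, 0.000278)
Σ over m = (-0.289764, -0.000000); ×(4π/11) → (-0.331026, -0.000000). Real part: -0.331026

Legendre polynomial (addition theorem), -0.331026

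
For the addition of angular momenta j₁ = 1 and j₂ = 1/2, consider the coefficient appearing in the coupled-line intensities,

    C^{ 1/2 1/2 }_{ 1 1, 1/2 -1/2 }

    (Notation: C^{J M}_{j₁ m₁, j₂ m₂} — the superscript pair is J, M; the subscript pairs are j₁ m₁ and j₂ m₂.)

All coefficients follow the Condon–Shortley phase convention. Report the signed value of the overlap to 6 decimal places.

+√(2/3) ≈ +0.816497

√[2·1!1!0!/3! · 2!0!0!1!1!0!] = √(2/3)
  +(−1)^0/∏(0,1,0,0,1,0)! = 1  (running 1)
⟨..|..⟩ = √(2/3)·(1) = +0.816497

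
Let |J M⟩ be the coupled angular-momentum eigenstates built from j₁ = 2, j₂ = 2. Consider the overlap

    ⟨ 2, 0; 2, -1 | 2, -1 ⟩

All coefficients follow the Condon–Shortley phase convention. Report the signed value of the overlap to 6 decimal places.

triangle: 2!·2!·2!/7! = 8/5040
(j±m)!: 2!·2!·1!·3!·1!·3! = 144
prefactor² = (2J+1)·Δ·N² = 8/7
  k=0: +1/(0!·2!·2!·1!·0!·1!) = 1/4
  k=1: −1/(1!·1!·1!·0!·1!·2!) = -1/2
Σ = -1/4  ⇒  CG² = 8/7·(-1/4)² = 1/14
CG = −√(1/14) = -0.267261

-0.267261  (= −√(1/14))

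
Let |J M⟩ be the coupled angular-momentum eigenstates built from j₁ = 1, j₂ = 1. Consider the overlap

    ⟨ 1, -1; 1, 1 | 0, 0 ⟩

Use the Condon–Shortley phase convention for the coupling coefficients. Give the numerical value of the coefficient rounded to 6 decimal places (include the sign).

+0.577350

√[1·2!0!0!/3! · 0!2!2!0!0!0!] = √(4/3)
  +(−1)^2/∏(2,0,0,0,0,0)! = 1/2  (running 1/2)
⟨..|..⟩ = √(4/3)·(1/2) = +0.577350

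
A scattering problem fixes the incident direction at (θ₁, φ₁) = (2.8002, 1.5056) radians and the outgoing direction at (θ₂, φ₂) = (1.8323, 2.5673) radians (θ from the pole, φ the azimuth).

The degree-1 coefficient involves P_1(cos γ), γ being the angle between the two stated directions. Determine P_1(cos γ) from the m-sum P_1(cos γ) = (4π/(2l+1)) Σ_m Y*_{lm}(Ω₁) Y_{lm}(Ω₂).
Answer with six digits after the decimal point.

Addition theorem: P_1(cos γ) = (4π/3) Σ_m Y*_{lm}(Ω₁) Y_{lm}(Ω₂), m = −1…1:
  m=-1: Y*=0.00754 + 0.11543j  Y=-0.28021 - 0.18131j  product 0.01882 - 0.03371j
  m=+0: Y*=-0.46040 + 0.00000j  Y=-0.12632 + 0.00000j  product 0.05816 + 0.00000j
  m=+1: Y*=-0.00754 + 0.11543j  Y=0.28021 - 0.18131j  product 0.01882 + 0.03371j
Total Σ_m = 0.09579 + 0.00000j. Multiply by 4.188790: 0.40124 + 0.00000j. P_1(cos γ) = 0.401243

0.401243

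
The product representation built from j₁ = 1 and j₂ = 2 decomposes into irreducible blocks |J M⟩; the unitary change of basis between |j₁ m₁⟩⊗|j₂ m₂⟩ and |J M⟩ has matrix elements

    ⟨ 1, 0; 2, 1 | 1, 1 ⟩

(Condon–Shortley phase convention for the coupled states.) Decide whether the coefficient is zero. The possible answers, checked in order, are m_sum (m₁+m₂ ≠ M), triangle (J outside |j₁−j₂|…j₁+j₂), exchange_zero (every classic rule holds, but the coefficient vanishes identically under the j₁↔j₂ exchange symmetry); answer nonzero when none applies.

nonzero

m-sum: m₁+m₂ = 0+1 = 1, M = 1  ✓
triangle: |j₁−j₂| = 1 ≤ J = 1 ≤ j₁+j₂ = 3  ✓
exchange: j₁≠j₂ or m₁≠m₂ — the exchange symmetry imposes no constraint here
value check: CG = −√(3/10) = -0.547723 ≠ 0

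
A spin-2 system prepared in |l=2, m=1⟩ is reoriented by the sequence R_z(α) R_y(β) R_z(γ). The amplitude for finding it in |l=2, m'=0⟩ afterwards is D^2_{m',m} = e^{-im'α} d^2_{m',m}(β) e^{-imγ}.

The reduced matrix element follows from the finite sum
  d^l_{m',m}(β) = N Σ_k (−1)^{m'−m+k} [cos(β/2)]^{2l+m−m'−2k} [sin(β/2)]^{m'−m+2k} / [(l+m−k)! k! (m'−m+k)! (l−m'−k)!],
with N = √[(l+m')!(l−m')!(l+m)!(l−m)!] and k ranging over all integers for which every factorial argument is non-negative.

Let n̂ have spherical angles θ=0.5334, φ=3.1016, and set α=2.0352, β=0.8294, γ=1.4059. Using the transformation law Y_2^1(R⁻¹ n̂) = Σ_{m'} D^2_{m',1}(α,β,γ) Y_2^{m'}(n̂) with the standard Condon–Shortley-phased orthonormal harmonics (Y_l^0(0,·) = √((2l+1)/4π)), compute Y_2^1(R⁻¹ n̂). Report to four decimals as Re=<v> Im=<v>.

Re=-0.2134 Im=-0.3157

Need the full column D^2_{m',1} for m'=−2..2 at α=2.0352, β=0.8294, γ=1.4059.
cos(β/2)=0.915237, sin(β/2)=0.402915
d^2_{-2,1}: single k=3 term ⇒ +0.119731;  D = -0.106361+0.054980i
d^2_{-1,1}: k∈[2..3] ⇒ +0.407959 -0.026355 = +0.381604;  D = +0.308504+0.224604i
d^2_{0,1}: k∈[1..2] ⇒ +0.756642 -0.146639 = +0.610003;  D = +0.100132-0.601728i
d^2_{1,1}: k∈[0..1] ⇒ +0.701673 -0.407959 = +0.293714;  D = -0.280639+0.086660i
d^2_{2,1}: single k=0 term ⇒ -0.617796;  D = -0.427361-0.446133i
Y_2^{m'}(θ=0.5334,φ=3.1016) and Σ D·Y over m':
  (-0.1064+0.0550i)·(+0.0995+0.0080i)  (+0.3085+0.2246i)·(-0.3380-0.0135i)  (+0.1001-0.6017i)·(+0.3862+0.0000i)  (-0.2806+0.0867i)·(+0.3380-0.0135i)  (-0.4274-0.4461i)·(+0.0995-0.0080i)
Y_2^1(R⁻¹ n̂) = -0.213367-0.315740i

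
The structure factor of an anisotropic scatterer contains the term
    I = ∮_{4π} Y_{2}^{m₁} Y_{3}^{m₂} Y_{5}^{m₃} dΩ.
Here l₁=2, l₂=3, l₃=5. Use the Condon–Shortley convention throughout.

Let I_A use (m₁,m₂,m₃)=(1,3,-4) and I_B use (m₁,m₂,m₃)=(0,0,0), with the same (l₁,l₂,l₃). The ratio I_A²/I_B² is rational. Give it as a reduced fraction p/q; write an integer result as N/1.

l's match ⇒ only the (l;m) 3-j factors differ between A and B.
A: triangle coeff Δ(2,3,5) = 1/2310; Σ_t [0,0]: t=0:+1/4320 = 1/4320; (3j)²=2/55 [(2 3 5; 1 3 -4)], sign=-1
B: triangle coeff Δ(2,3,5) = 1/2310; Σ_t [0,0]: t=0:+1/144 = 1/144; (3j)²=10/231 [(2 3 5; 0 0 0)], sign=-1
I_A²/I_B² = (2/55)/(10/231) = 21/25

21/25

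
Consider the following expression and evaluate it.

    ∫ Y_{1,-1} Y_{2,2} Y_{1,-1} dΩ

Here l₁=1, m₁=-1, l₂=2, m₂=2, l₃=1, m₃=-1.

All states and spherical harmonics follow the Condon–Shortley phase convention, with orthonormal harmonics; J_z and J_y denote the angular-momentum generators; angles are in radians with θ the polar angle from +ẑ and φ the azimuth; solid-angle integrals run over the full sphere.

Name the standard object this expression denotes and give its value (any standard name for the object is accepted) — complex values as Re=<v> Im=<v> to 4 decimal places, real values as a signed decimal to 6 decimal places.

Gaunt coefficient, +0.309019

This is a Gaunt coefficient — the integral of a triple product of spherical harmonics over the sphere.
m-sum 0 ✓  L=4 even ✓  1≤1≤3 ✓
Π(2lᵢ+1) = 3×5×3 = 45
triangle coeff Δ(1,2,1) = 1/30
Σ_t [1,1]: t=1:−1/1 = -1/1
(3j)²=2/15 [(1 2 1; 0 0 0)], sign=+1
Σ_t [2,2]: t=2:+1/4 = 1/4
(3j)²=1/5 [(1 2 1; -1 2 -1)], sign=+1
⇒ 4πI² = 6/5
I = (+1)√(6/5/(4π)) = 0.30901936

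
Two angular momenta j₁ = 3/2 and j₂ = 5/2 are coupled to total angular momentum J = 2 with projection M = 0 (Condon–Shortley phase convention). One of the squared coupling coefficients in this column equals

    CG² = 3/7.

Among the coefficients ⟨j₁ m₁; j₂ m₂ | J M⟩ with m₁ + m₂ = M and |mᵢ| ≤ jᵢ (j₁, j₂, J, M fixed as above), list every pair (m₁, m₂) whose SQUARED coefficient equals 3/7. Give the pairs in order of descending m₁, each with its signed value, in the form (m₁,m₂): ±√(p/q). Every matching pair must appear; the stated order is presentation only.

Admissible pairs with m₁+m₂ = M = 0: (-3/2,3/2), (-1/2,1/2), (1/2,-1/2), (3/2,-3/2)
  (m₁,m₂)=(3/2,-3/2): CG² = 3/7, CG = +√(3/7)   ← matches the target
  (m₁,m₂)=(1/2,-1/2): CG² = 1/14, CG = −√(1/14)
  (m₁,m₂)=(-1/2,1/2): CG² = 1/14, CG = −√(1/14)
  (m₁,m₂)=(-3/2,3/2): CG² = 3/7, CG = +√(3/7)   ← matches the target
Pairs with CG² = 3/7: (3/2,-3/2): +√(3/7); (-3/2,3/2): +√(3/7)

(3/2,-3/2): +√(3/7); (-3/2,3/2): +√(3/7)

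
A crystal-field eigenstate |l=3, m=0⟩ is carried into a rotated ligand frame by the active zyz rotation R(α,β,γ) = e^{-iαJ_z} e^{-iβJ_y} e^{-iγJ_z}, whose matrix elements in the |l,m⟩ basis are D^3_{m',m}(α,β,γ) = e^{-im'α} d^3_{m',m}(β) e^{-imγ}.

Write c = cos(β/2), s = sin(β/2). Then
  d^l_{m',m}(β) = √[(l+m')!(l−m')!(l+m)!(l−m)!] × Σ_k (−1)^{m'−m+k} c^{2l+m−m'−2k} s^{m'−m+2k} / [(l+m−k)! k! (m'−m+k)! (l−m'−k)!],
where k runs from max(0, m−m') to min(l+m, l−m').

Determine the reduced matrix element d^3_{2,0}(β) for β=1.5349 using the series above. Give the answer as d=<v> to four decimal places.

d=0.0491

d^3_{2,0}(β=1.5349) via the finite sum:
c=cos(1.534900/2)=0.719683, s=sin(1.534900/2)=0.694302; N=√[120·1·6·6]=65.726707
k∈{0,1} keeps every argument non-negative
  k=0: (−1)^2·65.7267/(12)·0.7197^4·0.6943^2 = +0.708311
  k=1: (−1)^3·65.7267/(12)·0.7197^2·0.6943^4 = -0.659232
d^3_{2,0}(1.5349) = +0.708311 -0.659232 = +0.049079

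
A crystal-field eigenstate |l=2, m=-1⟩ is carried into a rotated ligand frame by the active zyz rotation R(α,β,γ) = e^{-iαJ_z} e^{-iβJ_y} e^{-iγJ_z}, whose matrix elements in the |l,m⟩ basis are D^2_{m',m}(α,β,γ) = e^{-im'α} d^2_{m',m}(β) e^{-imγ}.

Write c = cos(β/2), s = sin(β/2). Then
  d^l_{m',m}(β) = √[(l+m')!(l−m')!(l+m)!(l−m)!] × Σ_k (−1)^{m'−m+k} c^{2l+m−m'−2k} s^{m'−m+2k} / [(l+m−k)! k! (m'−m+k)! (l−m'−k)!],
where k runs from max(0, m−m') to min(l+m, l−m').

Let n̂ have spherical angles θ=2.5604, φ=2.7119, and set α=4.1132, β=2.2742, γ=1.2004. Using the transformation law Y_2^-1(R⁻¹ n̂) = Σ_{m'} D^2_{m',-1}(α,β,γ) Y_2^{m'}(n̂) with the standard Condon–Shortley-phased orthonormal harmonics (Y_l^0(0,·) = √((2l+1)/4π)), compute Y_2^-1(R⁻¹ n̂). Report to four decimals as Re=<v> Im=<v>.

Re=-0.1395 Im=0.3467

Need the full column D^2_{m',-1} for m'=−2..2 at α=4.1132, β=2.2742, γ=1.2004.
cos(β/2)=0.420228, sin(β/2)=0.907419
d^2_{-2,-1}: single k=1 term ⇒ +0.134677;  D = -0.134676-0.000272i
d^2_{-1,-1}: k∈[0..1] ⇒ +0.031185 -0.436221 = -0.405036;  D = -0.229105+0.334014i
d^2_{0,-1}: k∈[0..1] ⇒ -0.164944 +0.769101 = +0.604157;  D = +0.218696+0.563185i
d^2_{1,-1}: k∈[0..1] ⇒ +0.436221 -0.678002 = -0.241781;  D = +0.235481+0.054836i
d^2_{2,-1}: single k=0 term ⇒ -0.627969;  D = -0.462541+0.424735i
Y_2^{m'}(θ=2.5604,φ=2.7119) and Σ D·Y over m':
  (-0.1347-0.0003i)·(+0.0760+0.0882i)  (-0.2291+0.3340i)·(+0.3223+0.1477i)  (+0.2187+0.5632i)·(+0.3456+0.0000i)  (+0.2355+0.0548i)·(-0.3223+0.1477i)  (-0.4625+0.4247i)·(+0.0760-0.0882i)
Y_2^-1(R⁻¹ n̂) = -0.139493+0.346723i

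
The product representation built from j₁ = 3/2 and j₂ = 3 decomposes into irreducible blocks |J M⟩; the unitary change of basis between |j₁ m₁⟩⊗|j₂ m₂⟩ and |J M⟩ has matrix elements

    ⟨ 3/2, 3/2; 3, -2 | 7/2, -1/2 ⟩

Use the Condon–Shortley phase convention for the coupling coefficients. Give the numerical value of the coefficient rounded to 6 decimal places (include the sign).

+√(5/21) = +0.487950

triangle: 1!*2!*5!/9! = 240/362880
(j±m)!: 3!*0!*1!*5!*3!*4! = 103680
prefactor² = (2J+1)*Δ*N² = 3840/7
  k=0: +1/(0!*1!*0!*1!*2!*4!) = 1/48
Σ = 1/48  ⇒  CG² = 3840/7*(1/48)² = 5/21
CG = +√(5/21) = +0.487950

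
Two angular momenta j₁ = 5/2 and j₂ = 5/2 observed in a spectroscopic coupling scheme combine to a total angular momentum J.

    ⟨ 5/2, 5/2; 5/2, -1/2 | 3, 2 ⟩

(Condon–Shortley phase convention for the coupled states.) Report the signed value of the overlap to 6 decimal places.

triangle: 2!·3!·3!/9! = 72/362880
(j±m)!: 5!·0!·2!·3!·5!·1! = 172800
prefactor² = (2J+1)·Δ·N² = 240
  k=0: +1/(0!·2!·0!·2!·3!·1!) = 1/24
Σ = 1/24  ⇒  CG² = 240·(1/24)² = 5/12
CG = +√(5/12) = +0.645497

+√(5/12) = +0.645497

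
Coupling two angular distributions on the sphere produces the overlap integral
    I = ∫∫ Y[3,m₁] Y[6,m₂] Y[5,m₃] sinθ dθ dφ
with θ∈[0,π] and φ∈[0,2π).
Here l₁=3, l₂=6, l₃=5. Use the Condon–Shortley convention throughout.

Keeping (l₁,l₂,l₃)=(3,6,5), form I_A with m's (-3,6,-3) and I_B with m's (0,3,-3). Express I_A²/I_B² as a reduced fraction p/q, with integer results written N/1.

11/1

l's match ⇒ only the (l;m) 3-j factors differ between A and B.
A: triangle coeff Δ(3,6,5) = 1/675675; Σ_t [4,4]: t=4:+1/1935360 = 1/1935360; (3j)²=1/91 [(3 6 5; -3 6 -3)], sign=+1
B: triangle coeff Δ(3,6,5) = 1/675675; Σ_t [1,3]: t=1:−1/483840 t=2:+1/20160 t=3:−1/17280 = -1/96768; (3j)²=1/1001 [(3 6 5; 0 3 -3)], sign=-1
I_A²/I_B² = (1/91)/(1/1001) = 11/1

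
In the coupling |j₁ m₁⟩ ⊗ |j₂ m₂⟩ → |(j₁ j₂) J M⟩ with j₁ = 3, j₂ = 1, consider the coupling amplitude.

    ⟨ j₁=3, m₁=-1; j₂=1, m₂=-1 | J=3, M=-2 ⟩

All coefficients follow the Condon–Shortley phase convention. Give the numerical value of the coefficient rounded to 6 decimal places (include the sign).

+√(5/12) = +0.645497

triangle: 1!×5!×1!/8! = 120/40320
(j±m)!: 2!×4!×0!×2!×1!×5! = 11520
prefactor² = (2J+1)×Δ×N² = 240
  k=0: +1/(0!×1!×4!×0!×1!×1!) = 1/24
Σ = 1/24  ⇒  CG² = 240×(1/24)² = 5/12
CG = +√(5/12) = +0.645497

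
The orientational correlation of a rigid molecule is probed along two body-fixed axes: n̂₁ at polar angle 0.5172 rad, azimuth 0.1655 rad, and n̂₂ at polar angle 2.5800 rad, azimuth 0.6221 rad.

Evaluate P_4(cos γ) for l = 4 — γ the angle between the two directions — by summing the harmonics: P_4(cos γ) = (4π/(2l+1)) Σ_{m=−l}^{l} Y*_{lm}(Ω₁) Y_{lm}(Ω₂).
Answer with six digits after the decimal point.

Summing Y*_{l m}(θ₁,φ₁)·Y_{l m}(θ₂,φ₂) over m ∈ [−4, 4]; prefactor 4π/(2·4+1) = 1.396263:
  m=-4: Y*=+0.020863+0.016259i  Y=-0.028264-0.021629i  product -0.000238-0.000911i
  m=-3: Y*=+0.115636+0.062647i  Y=+0.046595+0.153063i  product -0.004201+0.020619i
  m=-2: Y*=+0.331703+0.113987i  Y=+0.122195-0.360749i  product +0.081653-0.105733i
  m=-1: Y*=+0.458975+0.076662i  Y=-0.349155+0.250373i  product -0.179447+0.088148i
  m=+0: Y*=+0.033088-0.000000i  Y=-0.055945+0.000000i  product -0.001851+0.000000i
  m=+1: Y*=-0.458975+0.076662i  Y=+0.349155+0.250373i  product -0.179447-0.088148i
  m=+2: Y*=+0.331703-0.113987i  Y=+0.122195+0.360749i  product +0.081653+0.105733i
  m=+3: Y*=-0.115636+0.062647i  Y=-0.046595+0.153063i  product -0.004201-0.020619i
  m=+4: Y*=+0.020863-0.016259i  Y=-0.028264+0.021629i  product -0.000238+0.000911i
Total Σ_m = -0.206317-0.000000i. Multiply by 1.396263: -0.288073-0.000000i. P_4(cos γ) = -0.288073

-0.288073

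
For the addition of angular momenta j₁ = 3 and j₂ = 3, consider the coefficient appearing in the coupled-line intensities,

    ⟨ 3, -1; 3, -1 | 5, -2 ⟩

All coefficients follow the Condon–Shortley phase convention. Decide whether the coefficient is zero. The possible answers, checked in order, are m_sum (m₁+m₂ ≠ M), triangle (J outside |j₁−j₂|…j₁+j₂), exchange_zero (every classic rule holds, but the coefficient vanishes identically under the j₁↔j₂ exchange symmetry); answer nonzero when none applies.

exchange_zero

m-sum: m₁+m₂ = -1+(-1) = -2, M = -2  ✓
triangle: |j₁−j₂| = 0 ≤ J = 5 ≤ j₁+j₂ = 6  ✓
exchange: j₁=j₂ and m₁=m₂, and (−1)^(j₁+j₂−J) = (−1)^1 = −1 forces ⟨j₁m₁;j₂m₂|JM⟩ = −⟨j₂m₂;j₁m₁|JM⟩ = −⟨j₁m₁;j₂m₂|JM⟩ ⇒ the coefficient vanishes identically
Racah sum check: Σ_k collapses to 0 ⇒ CG = 0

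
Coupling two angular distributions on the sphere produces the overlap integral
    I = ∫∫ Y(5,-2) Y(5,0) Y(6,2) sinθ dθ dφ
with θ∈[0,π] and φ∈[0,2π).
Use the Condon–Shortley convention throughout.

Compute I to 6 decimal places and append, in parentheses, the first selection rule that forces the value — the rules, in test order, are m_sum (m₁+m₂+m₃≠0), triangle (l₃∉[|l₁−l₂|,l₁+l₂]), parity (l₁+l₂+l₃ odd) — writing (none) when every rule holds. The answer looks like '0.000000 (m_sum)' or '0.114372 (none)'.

Rules hold: Σm=0, L=16 even, 0≤6≤10.
N = 11·11·13 = 1573
Δ = 4!·6!·6!/17! = 1/28588560
Racah Σ t=0..4: t=0:+1/345600 t=1:−1/13824 t=2:+1/5184 t=3:−1/13824 t=4:+1/345600 = 7/129600
⇒ 3j(5 5 6; 0 0 0)² = 80/7293, sgn +1
Racah Σ t=1..4: t=1:−1/207360 t=2:+1/17280 t=3:−1/13824 t=4:+1/103680 = -1/103680
⇒ 3j(5 5 6; -2 0 2)² = 10/7293, sgn -1
4πI² = N·(3j₀)²·(3jₘ)² = 800/33813
I = -1·√(0.0236595/4π) = -0.04339086
No selection rule forces the value: the integral is nonzero (none).

-0.043391 (none)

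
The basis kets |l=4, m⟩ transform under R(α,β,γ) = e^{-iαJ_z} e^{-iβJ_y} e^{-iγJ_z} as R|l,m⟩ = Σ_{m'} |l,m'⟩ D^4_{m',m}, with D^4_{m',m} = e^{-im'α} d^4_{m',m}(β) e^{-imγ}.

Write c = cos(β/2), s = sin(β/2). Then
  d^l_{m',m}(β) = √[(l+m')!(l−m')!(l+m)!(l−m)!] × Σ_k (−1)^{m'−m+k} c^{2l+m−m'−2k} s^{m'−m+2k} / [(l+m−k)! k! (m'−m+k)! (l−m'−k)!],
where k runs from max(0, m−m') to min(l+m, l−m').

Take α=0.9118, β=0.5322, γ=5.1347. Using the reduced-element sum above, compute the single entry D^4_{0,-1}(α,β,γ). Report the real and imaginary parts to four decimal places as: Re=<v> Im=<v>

Re=-0.2202 Im=0.4900

Split into d^4_{0,-1}(β=0.5322) × two z-phases.
Half-angle: c=0.964804, s=0.262971. N=√(24·24·6·120)=643.987578
k∈{0,1,2,3} keeps every argument non-negative
  k=0: (−1)^1·643.9876/(144)·0.9648^7·0.2630^1 = -0.915157
  k=1: (−1)^2·643.9876/(24)·0.9648^5·0.2630^3 = +0.407928
  k=2: (−1)^3·643.9876/(24)·0.9648^3·0.2630^5 = -0.030305
  k=3: (−1)^4·643.9876/(144)·0.9648^1·0.2630^7 = +0.000375
d^4_{0,-1}(0.5322) = -0.915157 +0.407928 -0.030305 +0.000375 = -0.537159
Phases: e^{-i·(0)·0.9118}=+1.000000+0.000000i, e^{-i·(-1)·5.1347}=+0.409870-0.912144i ⇒ D=-0.220165+0.489966i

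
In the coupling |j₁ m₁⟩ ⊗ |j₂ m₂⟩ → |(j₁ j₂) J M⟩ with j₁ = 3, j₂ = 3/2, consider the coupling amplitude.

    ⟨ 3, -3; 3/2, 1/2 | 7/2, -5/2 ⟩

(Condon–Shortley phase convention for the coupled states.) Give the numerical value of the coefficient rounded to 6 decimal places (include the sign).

−√(8/21) = -0.617213

j₁+j₂−J=1  J+j₁−j₂=5  J−j₁+j₂=2  j₁+j₂+J+1=9
(j₁±m₁, j₂±m₂, J±M) = (0,6,2,1,1,6)
P² = 38400/7
sum k=1..1:
  [1] −1/120 = -1/120
S = -1/120
C² = P²·S² = 8/21 ; C = -0.617213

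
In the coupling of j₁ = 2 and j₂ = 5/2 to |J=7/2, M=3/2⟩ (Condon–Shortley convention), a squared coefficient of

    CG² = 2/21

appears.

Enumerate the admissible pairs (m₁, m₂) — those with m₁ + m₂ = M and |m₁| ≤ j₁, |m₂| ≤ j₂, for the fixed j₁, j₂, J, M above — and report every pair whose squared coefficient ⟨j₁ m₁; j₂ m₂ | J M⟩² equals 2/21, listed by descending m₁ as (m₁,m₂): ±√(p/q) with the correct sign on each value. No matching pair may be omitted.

Admissible pairs with m₁+m₂ = M = 3/2: (-1,5/2), (0,3/2), (1,1/2), (2,-1/2)
  (m₁,m₂)=(2,-1/2): CG² = 8/21, CG = +√(8/21)
  (m₁,m₂)=(1,1/2): CG² = 2/21, CG = +√(2/21)   ← matches the target
  (m₁,m₂)=(0,3/2): CG² = 2/7, CG = −√(2/7)
  (m₁,m₂)=(-1,5/2): CG² = 5/21, CG = −√(5/21)
Pairs with CG² = 2/21: (1,1/2): +√(2/21)

(1,1/2): +√(2/21)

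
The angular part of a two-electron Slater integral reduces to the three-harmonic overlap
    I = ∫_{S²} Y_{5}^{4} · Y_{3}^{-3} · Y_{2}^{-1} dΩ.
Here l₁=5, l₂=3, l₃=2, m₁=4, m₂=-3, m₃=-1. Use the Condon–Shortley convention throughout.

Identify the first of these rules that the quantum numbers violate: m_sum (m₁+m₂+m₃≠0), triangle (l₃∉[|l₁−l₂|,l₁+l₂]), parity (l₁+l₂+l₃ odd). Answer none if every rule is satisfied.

none

m₁+m₂+m₃ = 4 − 3 − 1 = 0  ✓
triangle: |5−3|=2 ≤ l₃=2 ≤ 5+3=8  ✓
parity: l₁+l₂+l₃ = 10 is even  ✓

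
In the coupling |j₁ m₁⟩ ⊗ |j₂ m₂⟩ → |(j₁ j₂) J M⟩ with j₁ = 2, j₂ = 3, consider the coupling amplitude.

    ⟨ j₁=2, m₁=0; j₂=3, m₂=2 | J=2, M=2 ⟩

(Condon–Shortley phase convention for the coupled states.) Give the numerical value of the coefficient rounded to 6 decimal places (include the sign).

√[5·3!1!3!/8! · 2!2!5!1!4!0!] = √(360/7)
  +(−1)^2/∏(2,1,0,3,1,0)! = 1/12  (running 1/12)
⟨..|..⟩ = √(360/7)·(1/12) = +0.597614

+√(5/14) ≈ +0.597614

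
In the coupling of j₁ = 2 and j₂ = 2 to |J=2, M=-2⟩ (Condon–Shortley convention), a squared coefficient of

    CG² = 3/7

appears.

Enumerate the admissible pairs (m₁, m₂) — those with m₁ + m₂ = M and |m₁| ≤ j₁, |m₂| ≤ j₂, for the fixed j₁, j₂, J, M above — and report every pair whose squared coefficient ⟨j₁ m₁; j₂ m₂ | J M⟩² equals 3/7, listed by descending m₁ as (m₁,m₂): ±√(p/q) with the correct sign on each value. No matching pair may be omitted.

Admissible pairs with m₁+m₂ = M = -2: (-2,0), (-1,-1), (0,-2)
  (m₁,m₂)=(0,-2): CG² = 2/7, CG = +√(2/7)
  (m₁,m₂)=(-1,-1): CG² = 3/7, CG = −√(3/7)   ← matches the target
  (m₁,m₂)=(-2,0): CG² = 2/7, CG = +√(2/7)
Pairs with CG² = 3/7: (-1,-1): −√(3/7)

(-1,-1): −√(3/7)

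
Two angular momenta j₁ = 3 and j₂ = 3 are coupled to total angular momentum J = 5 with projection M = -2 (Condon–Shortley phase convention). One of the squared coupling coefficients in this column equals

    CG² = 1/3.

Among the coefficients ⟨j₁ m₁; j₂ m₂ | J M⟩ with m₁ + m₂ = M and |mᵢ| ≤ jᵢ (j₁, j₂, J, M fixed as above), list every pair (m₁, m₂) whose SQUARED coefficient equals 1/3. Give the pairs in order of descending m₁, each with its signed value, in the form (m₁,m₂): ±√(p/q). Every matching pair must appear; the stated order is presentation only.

(0,-2): +√(1/3); (-2,0): −√(1/3)

Admissible pairs with m₁+m₂ = M = -2: (-3,1), (-2,0), (-1,-1), (0,-2), (1,-3)
  (m₁,m₂)=(1,-3): CG² = 1/6, CG = +√(1/6)
  (m₁,m₂)=(0,-2): CG² = 1/3, CG = +√(1/3)   ← matches the target
  (m₁,m₂)=(-1,-1): CG² = 0/1, CG = 0
  (m₁,m₂)=(-2,0): CG² = 1/3, CG = −√(1/3)   ← matches the target
  (m₁,m₂)=(-3,1): CG² = 1/6, CG = −√(1/6)
Pairs with CG² = 1/3: (0,-2): +√(1/3); (-2,0): −√(1/3)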